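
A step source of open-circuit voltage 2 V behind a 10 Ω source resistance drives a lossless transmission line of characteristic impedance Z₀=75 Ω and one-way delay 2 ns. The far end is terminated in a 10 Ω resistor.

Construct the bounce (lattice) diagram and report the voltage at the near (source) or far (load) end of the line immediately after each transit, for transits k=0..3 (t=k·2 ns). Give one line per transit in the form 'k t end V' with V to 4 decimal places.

Γ_L=-0.764706, Γ_S=-0.764706; launch V₁=2·75/85=1.764706
k=0 src: V=1.7647
k=1 load: inc=1.764706, refl=1.764706·-0.764706=-1.3495; V=0.000000+1.764706+-1.349481=0.4152
k=2 src: inc=-1.349481, refl=-1.349481·-0.764706=1.0320; V=1.764706+-1.349481+1.031956=1.4472
k=3 load: inc=1.031956, refl=1.031956·-0.764706=-0.7891; V=0.415225+1.031956+-0.789143=0.6580

0 0 source 1.7647
1 2 load 0.4152
2 4 source 1.4472
3 6 load 0.6580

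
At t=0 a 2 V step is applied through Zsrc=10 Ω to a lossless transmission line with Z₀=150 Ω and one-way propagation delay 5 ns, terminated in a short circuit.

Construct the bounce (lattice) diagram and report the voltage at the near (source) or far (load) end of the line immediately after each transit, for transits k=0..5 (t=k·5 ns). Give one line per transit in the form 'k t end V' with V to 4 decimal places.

Γ_L=-1.000000, Γ_S=-0.875000; launch V₁=2·150/160=1.875000
k=0 src: V=1.8750
k=1 load: inc=1.875000, refl=1.875000·-1.000000=-1.8750; V=0.000000+1.875000+-1.875000=0.0000
k=2 src: inc=-1.875000, refl=-1.875000·-0.875000=1.6406; V=1.875000+-1.875000+1.640625=1.6406
k=3 load: inc=1.640625, refl=1.640625·-1.000000=-1.6406; V=0.000000+1.640625+-1.640625=0.0000
k=4 src: inc=-1.640625, refl=-1.640625·-0.875000=1.4355; V=1.640625+-1.640625+1.435547=1.4355
k=5 load: inc=1.435547, refl=1.435547·-1.000000=-1.4355; V=0.000000+1.435547+-1.435547=0.0000

0 0 source 1.8750
1 5 load 0.0000
2 10 source 1.6406
3 15 load 0.0000
4 20 source 1.4355
5 25 load 0.0000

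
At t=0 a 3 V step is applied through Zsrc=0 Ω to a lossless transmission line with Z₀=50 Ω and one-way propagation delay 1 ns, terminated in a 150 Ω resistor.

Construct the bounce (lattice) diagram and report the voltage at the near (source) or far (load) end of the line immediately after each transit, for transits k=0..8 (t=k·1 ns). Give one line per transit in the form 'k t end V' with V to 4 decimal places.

0 0 source 3.0000
1 1 load 4.5000
2 2 source 3.0000
3 3 load 2.2500
4 4 source 3.0000
5 5 load 3.3750
6 6 source 3.0000
7 7 load 2.8125
8 8 source 3.0000

Γ_L=0.500000, Γ_S=-1.000000; launch V₁=3·50/50=3.000000
k=0 src: V=3.0000
k=1 load: inc=3.000000, refl=3.000000·0.500000=1.5000; V=0.000000+3.000000+1.500000=4.5000
k=2 src: inc=1.500000, refl=1.500000·-1.000000=-1.5000; V=3.000000+1.500000+-1.500000=3.0000
k=3 load: inc=-1.500000, refl=-1.500000·0.500000=-0.7500; V=4.500000+-1.500000+-0.750000=2.2500
k=4 src: inc=-0.750000, refl=-0.750000·-1.000000=0.7500; V=3.000000+-0.750000+0.750000=3.0000
k=5 load: inc=0.750000, refl=0.750000·0.500000=0.3750; V=2.250000+0.750000+0.375000=3.3750
k=6 src: inc=0.375000, refl=0.375000·-1.000000=-0.3750; V=3.000000+0.375000+-0.375000=3.0000
k=7 load: inc=-0.375000, refl=-0.375000·0.500000=-0.1875; V=3.375000+-0.375000+-0.187500=2.8125
k=8 src: inc=-0.187500, refl=-0.187500·-1.000000=0.1875; V=3.000000+-0.187500+0.187500=3.0000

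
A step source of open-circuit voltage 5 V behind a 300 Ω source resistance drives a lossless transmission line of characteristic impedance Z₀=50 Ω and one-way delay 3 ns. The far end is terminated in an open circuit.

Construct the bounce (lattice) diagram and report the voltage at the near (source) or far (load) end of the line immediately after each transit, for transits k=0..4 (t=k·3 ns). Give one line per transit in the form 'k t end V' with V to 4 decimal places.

0 0 source 0.7143
1 3 load 1.4286
2 6 source 1.9388
3 9 load 2.4490
4 12 source 2.8134

Γ_L=1.000000, Γ_S=0.714286; launch V₁=5·50/350=0.714286
k=0 src: V=0.7143
k=1 load: inc=0.714286, refl=0.714286·1.000000=0.7143; V=0.000000+0.714286+0.714286=1.4286
k=2 src: inc=0.714286, refl=0.714286·0.714286=0.5102; V=0.714286+0.714286+0.510204=1.9388
k=3 load: inc=0.510204, refl=0.510204·1.000000=0.5102; V=1.428571+0.510204+0.510204=2.4490
k=4 src: inc=0.510204, refl=0.510204·0.714286=0.3644; V=1.938776+0.510204+0.364431=2.8134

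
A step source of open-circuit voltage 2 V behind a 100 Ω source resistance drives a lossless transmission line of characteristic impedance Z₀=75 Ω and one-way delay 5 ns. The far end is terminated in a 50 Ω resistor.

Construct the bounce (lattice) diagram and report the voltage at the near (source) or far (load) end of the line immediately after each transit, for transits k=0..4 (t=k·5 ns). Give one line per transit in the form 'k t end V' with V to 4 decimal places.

0 0 source 0.8571
1 5 load 0.6857
2 10 source 0.6612
3 15 load 0.6661
4 20 source 0.6668

Γ_L=-0.200000, Γ_S=0.142857; launch V₁=2·75/175=0.857143
k=0 src: V=0.8571
k=1 load: inc=0.857143, refl=0.857143·-0.200000=-0.1714; V=0.000000+0.857143+-0.171429=0.6857
k=2 src: inc=-0.171429, refl=-0.171429·0.142857=-0.0245; V=0.857143+-0.171429+-0.024490=0.6612
k=3 load: inc=-0.024490, refl=-0.024490·-0.200000=0.0049; V=0.685714+-0.024490+0.004898=0.6661
k=4 src: inc=0.004898, refl=0.004898·0.142857=0.0007; V=0.661224+0.004898+0.000700=0.6668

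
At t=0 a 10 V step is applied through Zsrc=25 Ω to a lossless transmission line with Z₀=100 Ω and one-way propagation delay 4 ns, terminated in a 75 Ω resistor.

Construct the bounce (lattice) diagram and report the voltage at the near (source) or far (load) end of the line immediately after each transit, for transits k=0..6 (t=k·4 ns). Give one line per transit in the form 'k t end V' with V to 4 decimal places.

Γ_L=-0.142857, Γ_S=-0.600000; launch V₁=10·100/125=8.000000
k=0 src: V=8.0000
k=1 load: inc=8.000000, refl=8.000000·-0.142857=-1.1429; V=0.000000+8.000000+-1.142857=6.8571
k=2 src: inc=-1.142857, refl=-1.142857·-0.600000=0.6857; V=8.000000+-1.142857+0.685714=7.5429
k=3 load: inc=0.685714, refl=0.685714·-0.142857=-0.0980; V=6.857143+0.685714+-0.097959=7.4449
k=4 src: inc=-0.097959, refl=-0.097959·-0.600000=0.0588; V=7.542857+-0.097959+0.058776=7.5037
k=5 load: inc=0.058776, refl=0.058776·-0.142857=-0.0084; V=7.444898+0.058776+-0.008397=7.4953
k=6 src: inc=-0.008397, refl=-0.008397·-0.600000=0.0050; V=7.503673+-0.008397+0.005038=7.5003

0 0 source 8.0000
1 4 load 6.8571
2 8 source 7.5429
3 12 load 7.4449
4 16 source 7.5037
5 20 load 7.4953
6 24 source 7.5003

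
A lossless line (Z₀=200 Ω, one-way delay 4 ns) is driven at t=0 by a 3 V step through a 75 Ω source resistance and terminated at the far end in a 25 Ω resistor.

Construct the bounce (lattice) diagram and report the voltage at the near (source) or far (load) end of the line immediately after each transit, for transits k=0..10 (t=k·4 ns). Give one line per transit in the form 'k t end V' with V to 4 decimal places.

Γ_L=-0.777778, Γ_S=-0.454545; launch V₁=3·200/275=2.181818
k=0 src: V=2.1818
k=1 load: inc=2.181818, refl=2.181818·-0.777778=-1.6970; V=0.000000+2.181818+-1.696970=0.4848
k=2 src: inc=-1.696970, refl=-1.696970·-0.454545=0.7713; V=2.181818+-1.696970+0.771350=1.2562
k=3 load: inc=0.771350, refl=0.771350·-0.777778=-0.5999; V=0.484848+0.771350+-0.599939=0.6563
k=4 src: inc=-0.599939, refl=-0.599939·-0.454545=0.2727; V=1.256198+-0.599939+0.272699=0.9290
k=5 load: inc=0.272699, refl=0.272699·-0.777778=-0.2121; V=0.656260+0.272699+-0.212100=0.7169
k=6 src: inc=-0.212100, refl=-0.212100·-0.454545=0.0964; V=0.928959+-0.212100+0.096409=0.8133
k=7 load: inc=0.096409, refl=0.096409·-0.777778=-0.0750; V=0.716859+0.096409+-0.074985=0.7383
k=8 src: inc=-0.074985, refl=-0.074985·-0.454545=0.0341; V=0.813268+-0.074985+0.034084=0.7724
k=9 load: inc=0.034084, refl=0.034084·-0.777778=-0.0265; V=0.738284+0.034084+-0.026510=0.7459
k=10 src: inc=-0.026510, refl=-0.026510·-0.454545=0.0120; V=0.772368+-0.026510+0.012050=0.7579

0 0 source 2.1818
1 4 load 0.4848
2 8 source 1.2562
3 12 load 0.6563
4 16 source 0.9290
5 20 load 0.7169
6 24 source 0.8133
7 28 load 0.7383
8 32 source 0.7724
9 36 load 0.7459
10 40 source 0.7579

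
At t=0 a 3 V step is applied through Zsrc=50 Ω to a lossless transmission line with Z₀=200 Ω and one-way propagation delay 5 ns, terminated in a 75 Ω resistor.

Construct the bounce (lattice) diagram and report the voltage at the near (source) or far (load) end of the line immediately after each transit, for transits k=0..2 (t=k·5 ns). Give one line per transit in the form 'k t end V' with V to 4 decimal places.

0 0 source 2.4000
1 5 load 1.3091
2 10 source 1.9636

Γ_L=-0.454545, Γ_S=-0.600000; launch V₁=3·200/250=2.400000
k=0 src: V=2.4000
k=1 load: inc=2.400000, refl=2.400000·-0.454545=-1.0909; V=0.000000+2.400000+-1.090909=1.3091
k=2 src: inc=-1.090909, refl=-1.090909·-0.600000=0.6545; V=2.400000+-1.090909+0.654545=1.9636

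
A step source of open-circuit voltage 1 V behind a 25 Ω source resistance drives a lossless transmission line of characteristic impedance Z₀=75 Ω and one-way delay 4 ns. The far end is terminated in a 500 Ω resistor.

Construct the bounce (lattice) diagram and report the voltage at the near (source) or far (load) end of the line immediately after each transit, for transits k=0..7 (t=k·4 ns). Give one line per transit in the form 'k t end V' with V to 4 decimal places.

0 0 source 0.7500
1 4 load 1.3043
2 8 source 1.0272
3 12 load 0.8223
4 16 source 0.9247
5 20 load 1.0005
6 24 source 0.9626
7 28 load 0.9346

Γ_L=0.739130, Γ_S=-0.500000; launch V₁=1·75/100=0.750000
k=0 src: V=0.7500
k=1 load: inc=0.750000, refl=0.750000·0.739130=0.5543; V=0.000000+0.750000+0.554348=1.3043
k=2 src: inc=0.554348, refl=0.554348·-0.500000=-0.2772; V=0.750000+0.554348+-0.277174=1.0272
k=3 load: inc=-0.277174, refl=-0.277174·0.739130=-0.2049; V=1.304348+-0.277174+-0.204868=0.8223
k=4 src: inc=-0.204868, refl=-0.204868·-0.500000=0.1024; V=1.027174+-0.204868+0.102434=0.9247
k=5 load: inc=0.102434, refl=0.102434·0.739130=0.0757; V=0.822306+0.102434+0.075712=1.0005
k=6 src: inc=0.075712, refl=0.075712·-0.500000=-0.0379; V=0.924740+0.075712+-0.037856=0.9626
k=7 load: inc=-0.037856, refl=-0.037856·0.739130=-0.0280; V=1.000452+-0.037856+-0.027981=0.9346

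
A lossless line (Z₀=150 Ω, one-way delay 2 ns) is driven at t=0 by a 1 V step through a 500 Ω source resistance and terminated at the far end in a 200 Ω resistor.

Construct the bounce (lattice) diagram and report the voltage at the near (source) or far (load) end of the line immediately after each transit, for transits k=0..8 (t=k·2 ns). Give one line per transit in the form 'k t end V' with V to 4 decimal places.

0 0 source 0.2308
1 2 load 0.2637
2 4 source 0.2815
3 6 load 0.2840
4 8 source 0.2854
5 10 load 0.2856
6 12 source 0.2857
7 14 load 0.2857
8 16 source 0.2857

Γ_L=0.142857, Γ_S=0.538462; launch V₁=1·150/650=0.230769
k=0 src: V=0.2308
k=1 load: inc=0.230769, refl=0.230769·0.142857=0.0330; V=0.000000+0.230769+0.032967=0.2637
k=2 src: inc=0.032967, refl=0.032967·0.538462=0.0178; V=0.230769+0.032967+0.017751=0.2815
k=3 load: inc=0.017751, refl=0.017751·0.142857=0.0025; V=0.263736+0.017751+0.002536=0.2840
k=4 src: inc=0.002536, refl=0.002536·0.538462=0.0014; V=0.281488+0.002536+0.001365=0.2854
k=5 load: inc=0.001365, refl=0.001365·0.142857=0.0002; V=0.284024+0.001365+0.000195=0.2856
k=6 src: inc=0.000195, refl=0.000195·0.538462=0.0001; V=0.285389+0.000195+0.000105=0.2857
k=7 load: inc=0.000105, refl=0.000105·0.142857=0.0000; V=0.285584+0.000105+0.000015=0.2857
k=8 src: inc=0.000015, refl=0.000015·0.538462=0.0000; V=0.285689+0.000015+0.000008=0.2857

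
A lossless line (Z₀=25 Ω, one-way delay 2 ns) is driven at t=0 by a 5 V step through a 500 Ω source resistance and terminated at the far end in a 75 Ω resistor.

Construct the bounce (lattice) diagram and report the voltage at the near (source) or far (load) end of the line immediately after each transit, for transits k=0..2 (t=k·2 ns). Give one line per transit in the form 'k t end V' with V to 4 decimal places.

0 0 source 0.2381
1 2 load 0.3571
2 4 source 0.4649

Γ_L=0.500000, Γ_S=0.904762; launch V₁=5·25/525=0.238095
k=0 src: V=0.2381
k=1 load: inc=0.238095, refl=0.238095·0.500000=0.1190; V=0.000000+0.238095+0.119048=0.3571
k=2 src: inc=0.119048, refl=0.119048·0.904762=0.1077; V=0.238095+0.119048+0.107710=0.4649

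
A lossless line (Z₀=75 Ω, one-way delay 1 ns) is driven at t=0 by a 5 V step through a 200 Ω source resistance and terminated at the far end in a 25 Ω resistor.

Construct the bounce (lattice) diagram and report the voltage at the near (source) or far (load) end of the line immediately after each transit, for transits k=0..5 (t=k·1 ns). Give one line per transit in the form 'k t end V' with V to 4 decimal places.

0 0 source 1.3636
1 1 load 0.6818
2 2 source 0.3719
3 3 load 0.5269
4 4 source 0.5973
5 5 load 0.5621

Γ_L=-0.500000, Γ_S=0.454545; launch V₁=5·75/275=1.363636
k=0 src: V=1.3636
k=1 load: inc=1.363636, refl=1.363636·-0.500000=-0.6818; V=0.000000+1.363636+-0.681818=0.6818
k=2 src: inc=-0.681818, refl=-0.681818·0.454545=-0.3099; V=1.363636+-0.681818+-0.309917=0.3719
k=3 load: inc=-0.309917, refl=-0.309917·-0.500000=0.1550; V=0.681818+-0.309917+0.154959=0.5269
k=4 src: inc=0.154959, refl=0.154959·0.454545=0.0704; V=0.371901+0.154959+0.070436=0.5973
k=5 load: inc=0.070436, refl=0.070436·-0.500000=-0.0352; V=0.526860+0.070436+-0.035218=0.5621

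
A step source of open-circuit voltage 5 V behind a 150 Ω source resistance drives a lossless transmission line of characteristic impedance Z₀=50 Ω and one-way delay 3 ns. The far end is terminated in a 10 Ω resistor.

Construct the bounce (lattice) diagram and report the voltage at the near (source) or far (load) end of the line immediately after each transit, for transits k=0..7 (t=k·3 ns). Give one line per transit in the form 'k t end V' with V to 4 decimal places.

0 0 source 1.2500
1 3 load 0.4167
2 6 source 0.0000
3 9 load 0.2778
4 12 source 0.4167
5 15 load 0.3241
6 18 source 0.2778
7 21 load 0.3086

Γ_L=-0.666667, Γ_S=0.500000; launch V₁=5·50/200=1.250000
k=0 src: V=1.2500
k=1 load: inc=1.250000, refl=1.250000·-0.666667=-0.8333; V=0.000000+1.250000+-0.833333=0.4167
k=2 src: inc=-0.833333, refl=-0.833333·0.500000=-0.4167; V=1.250000+-0.833333+-0.416667=0.0000
k=3 load: inc=-0.416667, refl=-0.416667·-0.666667=0.2778; V=0.416667+-0.416667+0.277778=0.2778
k=4 src: inc=0.277778, refl=0.277778·0.500000=0.1389; V=0.000000+0.277778+0.138889=0.4167
k=5 load: inc=0.138889, refl=0.138889·-0.666667=-0.0926; V=0.277778+0.138889+-0.092593=0.3241
k=6 src: inc=-0.092593, refl=-0.092593·0.500000=-0.0463; V=0.416667+-0.092593+-0.046296=0.2778
k=7 load: inc=-0.046296, refl=-0.046296·-0.666667=0.0309; V=0.324074+-0.046296+0.030864=0.3086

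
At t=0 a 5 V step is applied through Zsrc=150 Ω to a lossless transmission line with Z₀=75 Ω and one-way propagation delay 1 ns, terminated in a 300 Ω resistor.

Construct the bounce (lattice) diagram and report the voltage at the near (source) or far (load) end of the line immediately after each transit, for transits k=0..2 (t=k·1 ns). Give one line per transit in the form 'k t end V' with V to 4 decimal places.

Γ_L=0.600000, Γ_S=0.333333; launch V₁=5·75/225=1.666667
k=0 src: V=1.6667
k=1 load: inc=1.666667, refl=1.666667·0.600000=1.0000; V=0.000000+1.666667+1.000000=2.6667
k=2 src: inc=1.000000, refl=1.000000·0.333333=0.3333; V=1.666667+1.000000+0.333333=3.0000

0 0 source 1.6667
1 1 load 2.6667
2 2 source 3.0000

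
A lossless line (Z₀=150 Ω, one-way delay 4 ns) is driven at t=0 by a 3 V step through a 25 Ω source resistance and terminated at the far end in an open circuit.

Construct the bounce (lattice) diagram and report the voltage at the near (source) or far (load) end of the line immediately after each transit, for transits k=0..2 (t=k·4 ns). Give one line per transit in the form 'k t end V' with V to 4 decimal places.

Γ_L=1.000000, Γ_S=-0.714286; launch V₁=3·150/175=2.571429
k=0 src: V=2.5714
k=1 load: inc=2.571429, refl=2.571429·1.000000=2.5714; V=0.000000+2.571429+2.571429=5.1429
k=2 src: inc=2.571429, refl=2.571429·-0.714286=-1.8367; V=2.571429+2.571429+-1.836735=3.3061

0 0 source 2.5714
1 4 load 5.1429
2 8 source 3.3061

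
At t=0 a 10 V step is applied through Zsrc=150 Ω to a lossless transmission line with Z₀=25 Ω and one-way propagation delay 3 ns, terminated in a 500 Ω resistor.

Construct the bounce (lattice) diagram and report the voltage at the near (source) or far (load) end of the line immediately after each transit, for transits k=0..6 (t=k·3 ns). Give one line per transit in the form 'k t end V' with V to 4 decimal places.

Γ_L=0.904762, Γ_S=0.714286; launch V₁=10·25/175=1.428571
k=0 src: V=1.4286
k=1 load: inc=1.428571, refl=1.428571·0.904762=1.2925; V=0.000000+1.428571+1.292517=2.7211
k=2 src: inc=1.292517, refl=1.292517·0.714286=0.9232; V=1.428571+1.292517+0.923226=3.6443
k=3 load: inc=0.923226, refl=0.923226·0.904762=0.8353; V=2.721088+0.923226+0.835300=4.4796
k=4 src: inc=0.835300, refl=0.835300·0.714286=0.5966; V=3.644315+0.835300+0.596643=5.0763
k=5 load: inc=0.596643, refl=0.596643·0.904762=0.5398; V=4.479615+0.596643+0.539820=5.6161
k=6 src: inc=0.539820, refl=0.539820·0.714286=0.3856; V=5.076258+0.539820+0.385586=6.0017

0 0 source 1.4286
1 3 load 2.7211
2 6 source 3.6443
3 9 load 4.4796
4 12 source 5.0763
5 15 load 5.6161
6 18 source 6.0017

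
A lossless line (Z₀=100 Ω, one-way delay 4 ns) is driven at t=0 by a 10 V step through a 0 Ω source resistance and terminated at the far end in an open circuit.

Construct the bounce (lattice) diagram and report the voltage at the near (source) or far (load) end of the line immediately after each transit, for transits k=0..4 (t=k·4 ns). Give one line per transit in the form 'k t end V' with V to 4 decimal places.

0 0 source 10.0000
1 4 load 20.0000
2 8 source 10.0000
3 12 load 0.0000
4 16 source 10.0000

Γ_L=1.000000, Γ_S=-1.000000; launch V₁=10·100/100=10.000000
k=0 src: V=10.0000
k=1 load: inc=10.000000, refl=10.000000·1.000000=10.0000; V=0.000000+10.000000+10.000000=20.0000
k=2 src: inc=10.000000, refl=10.000000·-1.000000=-10.0000; V=10.000000+10.000000+-10.000000=10.0000
k=3 load: inc=-10.000000, refl=-10.000000·1.000000=-10.0000; V=20.000000+-10.000000+-10.000000=0.0000
k=4 src: inc=-10.000000, refl=-10.000000·-1.000000=10.0000; V=10.000000+-10.000000+10.000000=10.0000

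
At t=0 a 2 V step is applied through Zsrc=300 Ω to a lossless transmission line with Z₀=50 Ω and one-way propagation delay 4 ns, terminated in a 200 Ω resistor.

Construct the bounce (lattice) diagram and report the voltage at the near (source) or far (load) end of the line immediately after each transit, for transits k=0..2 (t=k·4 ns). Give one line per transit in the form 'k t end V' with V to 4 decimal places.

Γ_L=0.600000, Γ_S=0.714286; launch V₁=2·50/350=0.285714
k=0 src: V=0.2857
k=1 load: inc=0.285714, refl=0.285714·0.600000=0.1714; V=0.000000+0.285714+0.171429=0.4571
k=2 src: inc=0.171429, refl=0.171429·0.714286=0.1224; V=0.285714+0.171429+0.122449=0.5796

0 0 source 0.2857
1 4 load 0.4571
2 8 source 0.5796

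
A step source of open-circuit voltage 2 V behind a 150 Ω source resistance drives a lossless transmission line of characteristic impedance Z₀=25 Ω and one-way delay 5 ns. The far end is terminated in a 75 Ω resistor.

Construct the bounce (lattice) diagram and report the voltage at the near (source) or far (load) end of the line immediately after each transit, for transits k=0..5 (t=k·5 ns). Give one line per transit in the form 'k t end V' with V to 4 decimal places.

0 0 source 0.2857
1 5 load 0.4286
2 10 source 0.5306
3 15 load 0.5816
4 20 source 0.6181
5 25 load 0.6363

Γ_L=0.500000, Γ_S=0.714286; launch V₁=2·25/175=0.285714
k=0 src: V=0.2857
k=1 load: inc=0.285714, refl=0.285714·0.500000=0.1429; V=0.000000+0.285714+0.142857=0.4286
k=2 src: inc=0.142857, refl=0.142857·0.714286=0.1020; V=0.285714+0.142857+0.102041=0.5306
k=3 load: inc=0.102041, refl=0.102041·0.500000=0.0510; V=0.428571+0.102041+0.051020=0.5816
k=4 src: inc=0.051020, refl=0.051020·0.714286=0.0364; V=0.530612+0.051020+0.036443=0.6181
k=5 load: inc=0.036443, refl=0.036443·0.500000=0.0182; V=0.581633+0.036443+0.018222=0.6363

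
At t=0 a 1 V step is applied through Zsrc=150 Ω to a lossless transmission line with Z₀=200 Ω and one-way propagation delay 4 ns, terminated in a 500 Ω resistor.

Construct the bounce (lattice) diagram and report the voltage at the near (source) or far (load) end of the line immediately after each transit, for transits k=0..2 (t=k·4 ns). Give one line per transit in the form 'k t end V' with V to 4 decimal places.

Γ_L=0.428571, Γ_S=-0.142857; launch V₁=1·200/350=0.571429
k=0 src: V=0.5714
k=1 load: inc=0.571429, refl=0.571429·0.428571=0.2449; V=0.000000+0.571429+0.244898=0.8163
k=2 src: inc=0.244898, refl=0.244898·-0.142857=-0.0350; V=0.571429+0.244898+-0.034985=0.7813

0 0 source 0.5714
1 4 load 0.8163
2 8 source 0.7813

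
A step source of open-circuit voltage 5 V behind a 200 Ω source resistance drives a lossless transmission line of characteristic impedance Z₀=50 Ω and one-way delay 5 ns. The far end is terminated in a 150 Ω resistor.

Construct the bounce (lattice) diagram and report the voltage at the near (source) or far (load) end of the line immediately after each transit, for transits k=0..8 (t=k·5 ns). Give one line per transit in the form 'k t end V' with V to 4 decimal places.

Γ_L=0.500000, Γ_S=0.600000; launch V₁=5·50/250=1.000000
k=0 src: V=1.0000
k=1 load: inc=1.000000, refl=1.000000·0.500000=0.5000; V=0.000000+1.000000+0.500000=1.5000
k=2 src: inc=0.500000, refl=0.500000·0.600000=0.3000; V=1.000000+0.500000+0.300000=1.8000
k=3 load: inc=0.300000, refl=0.300000·0.500000=0.1500; V=1.500000+0.300000+0.150000=1.9500
k=4 src: inc=0.150000, refl=0.150000·0.600000=0.0900; V=1.800000+0.150000+0.090000=2.0400
k=5 load: inc=0.090000, refl=0.090000·0.500000=0.0450; V=1.950000+0.090000+0.045000=2.0850
k=6 src: inc=0.045000, refl=0.045000·0.600000=0.0270; V=2.040000+0.045000+0.027000=2.1120
k=7 load: inc=0.027000, refl=0.027000·0.500000=0.0135; V=2.085000+0.027000+0.013500=2.1255
k=8 src: inc=0.013500, refl=0.013500·0.600000=0.0081; V=2.112000+0.013500+0.008100=2.1336

0 0 source 1.0000
1 5 load 1.5000
2 10 source 1.8000
3 15 load 1.9500
4 20 source 2.0400
5 25 load 2.0850
6 30 source 2.1120
7 35 load 2.1255
8 40 source 2.1336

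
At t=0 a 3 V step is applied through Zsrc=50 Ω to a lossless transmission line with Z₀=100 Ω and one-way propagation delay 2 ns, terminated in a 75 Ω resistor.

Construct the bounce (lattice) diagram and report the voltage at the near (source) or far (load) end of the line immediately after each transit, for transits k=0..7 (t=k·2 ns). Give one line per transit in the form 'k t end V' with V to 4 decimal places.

0 0 source 2.0000
1 2 load 1.7143
2 4 source 1.8095
3 6 load 1.7959
4 8 source 1.8005
5 10 load 1.7998
6 12 source 1.8000
7 14 load 1.8000

Γ_L=-0.142857, Γ_S=-0.333333; launch V₁=3·100/150=2.000000
k=0 src: V=2.0000
k=1 load: inc=2.000000, refl=2.000000·-0.142857=-0.2857; V=0.000000+2.000000+-0.285714=1.7143
k=2 src: inc=-0.285714, refl=-0.285714·-0.333333=0.0952; V=2.000000+-0.285714+0.095238=1.8095
k=3 load: inc=0.095238, refl=0.095238·-0.142857=-0.0136; V=1.714286+0.095238+-0.013605=1.7959
k=4 src: inc=-0.013605, refl=-0.013605·-0.333333=0.0045; V=1.809524+-0.013605+0.004535=1.8005
k=5 load: inc=0.004535, refl=0.004535·-0.142857=-0.0006; V=1.795918+0.004535+-0.000648=1.7998
k=6 src: inc=-0.000648, refl=-0.000648·-0.333333=0.0002; V=1.800454+-0.000648+0.000216=1.8000
k=7 load: inc=0.000216, refl=0.000216·-0.142857=-0.0000; V=1.799806+0.000216+-0.000031=1.8000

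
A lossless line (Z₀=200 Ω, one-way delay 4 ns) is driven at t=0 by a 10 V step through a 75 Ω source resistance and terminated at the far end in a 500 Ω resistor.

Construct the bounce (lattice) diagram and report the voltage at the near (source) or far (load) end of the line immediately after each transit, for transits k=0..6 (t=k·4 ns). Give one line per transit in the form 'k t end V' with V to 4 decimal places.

0 0 source 7.2727
1 4 load 10.3896
2 8 source 8.9728
3 12 load 8.3657
4 16 source 8.6417
5 20 load 8.7599
6 24 source 8.7062

Γ_L=0.428571, Γ_S=-0.454545; launch V₁=10·200/275=7.272727
k=0 src: V=7.2727
k=1 load: inc=7.272727, refl=7.272727·0.428571=3.1169; V=0.000000+7.272727+3.116883=10.3896
k=2 src: inc=3.116883, refl=3.116883·-0.454545=-1.4168; V=7.272727+3.116883+-1.416765=8.9728
k=3 load: inc=-1.416765, refl=-1.416765·0.428571=-0.6072; V=10.389610+-1.416765+-0.607185=8.3657
k=4 src: inc=-0.607185, refl=-0.607185·-0.454545=0.2760; V=8.972845+-0.607185+0.275993=8.6417
k=5 load: inc=0.275993, refl=0.275993·0.428571=0.1183; V=8.365660+0.275993+0.118283=8.7599
k=6 src: inc=0.118283, refl=0.118283·-0.454545=-0.0538; V=8.641654+0.118283+-0.053765=8.7062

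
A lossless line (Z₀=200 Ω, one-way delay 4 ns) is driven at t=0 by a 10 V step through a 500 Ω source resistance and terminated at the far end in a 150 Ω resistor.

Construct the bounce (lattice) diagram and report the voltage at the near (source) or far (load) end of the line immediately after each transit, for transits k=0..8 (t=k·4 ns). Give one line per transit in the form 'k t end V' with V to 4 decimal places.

0 0 source 2.8571
1 4 load 2.4490
2 8 source 2.2741
3 12 load 2.2990
4 16 source 2.3098
5 20 load 2.3082
6 24 source 2.3076
7 28 load 2.3077
8 32 source 2.3077

Γ_L=-0.142857, Γ_S=0.428571; launch V₁=10·200/700=2.857143
k=0 src: V=2.8571
k=1 load: inc=2.857143, refl=2.857143·-0.142857=-0.4082; V=0.000000+2.857143+-0.408163=2.4490
k=2 src: inc=-0.408163, refl=-0.408163·0.428571=-0.1749; V=2.857143+-0.408163+-0.174927=2.2741
k=3 load: inc=-0.174927, refl=-0.174927·-0.142857=0.0250; V=2.448980+-0.174927+0.024990=2.2990
k=4 src: inc=0.024990, refl=0.024990·0.428571=0.0107; V=2.274052+0.024990+0.010710=2.3098
k=5 load: inc=0.010710, refl=0.010710·-0.142857=-0.0015; V=2.299042+0.010710+-0.001530=2.3082
k=6 src: inc=-0.001530, refl=-0.001530·0.428571=-0.0007; V=2.309752+-0.001530+-0.000656=2.3076
k=7 load: inc=-0.000656, refl=-0.000656·-0.142857=0.0001; V=2.308222+-0.000656+0.000094=2.3077
k=8 src: inc=0.000094, refl=0.000094·0.428571=0.0000; V=2.307566+0.000094+0.000040=2.3077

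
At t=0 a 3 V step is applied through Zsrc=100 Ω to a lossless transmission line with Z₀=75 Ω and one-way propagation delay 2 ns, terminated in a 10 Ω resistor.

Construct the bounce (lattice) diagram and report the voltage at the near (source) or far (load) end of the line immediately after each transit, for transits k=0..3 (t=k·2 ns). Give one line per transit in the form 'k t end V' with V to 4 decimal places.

Γ_L=-0.764706, Γ_S=0.142857; launch V₁=3·75/175=1.285714
k=0 src: V=1.2857
k=1 load: inc=1.285714, refl=1.285714·-0.764706=-0.9832; V=0.000000+1.285714+-0.983193=0.3025
k=2 src: inc=-0.983193, refl=-0.983193·0.142857=-0.1405; V=1.285714+-0.983193+-0.140456=0.1621
k=3 load: inc=-0.140456, refl=-0.140456·-0.764706=0.1074; V=0.302521+-0.140456+0.107408=0.2695

0 0 source 1.2857
1 2 load 0.3025
2 4 source 0.1621
3 6 load 0.2695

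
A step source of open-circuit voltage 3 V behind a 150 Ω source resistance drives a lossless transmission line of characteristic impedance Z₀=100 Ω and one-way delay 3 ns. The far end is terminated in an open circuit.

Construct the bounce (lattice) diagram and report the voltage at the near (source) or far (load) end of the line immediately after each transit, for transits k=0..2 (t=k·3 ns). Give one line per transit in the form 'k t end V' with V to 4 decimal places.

0 0 source 1.2000
1 3 load 2.4000
2 6 source 2.6400

Γ_L=1.000000, Γ_S=0.200000; launch V₁=3·100/250=1.200000
k=0 src: V=1.2000
k=1 load: inc=1.200000, refl=1.200000·1.000000=1.2000; V=0.000000+1.200000+1.200000=2.4000
k=2 src: inc=1.200000, refl=1.200000·0.200000=0.2400; V=1.200000+1.200000+0.240000=2.6400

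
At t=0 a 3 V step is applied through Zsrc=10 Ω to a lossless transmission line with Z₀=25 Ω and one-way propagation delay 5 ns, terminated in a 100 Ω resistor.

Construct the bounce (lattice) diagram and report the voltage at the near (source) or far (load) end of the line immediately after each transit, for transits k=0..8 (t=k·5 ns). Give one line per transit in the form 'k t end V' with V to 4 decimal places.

0 0 source 2.1429
1 5 load 3.4286
2 10 source 2.8776
3 15 load 2.5469
4 20 source 2.6886
5 25 load 2.7736
6 30 source 2.7372
7 35 load 2.7153
8 40 source 2.7247

Γ_L=0.600000, Γ_S=-0.428571; launch V₁=3·25/35=2.142857
k=0 src: V=2.1429
k=1 load: inc=2.142857, refl=2.142857·0.600000=1.2857; V=0.000000+2.142857+1.285714=3.4286
k=2 src: inc=1.285714, refl=1.285714·-0.428571=-0.5510; V=2.142857+1.285714+-0.551020=2.8776
k=3 load: inc=-0.551020, refl=-0.551020·0.600000=-0.3306; V=3.428571+-0.551020+-0.330612=2.5469
k=4 src: inc=-0.330612, refl=-0.330612·-0.428571=0.1417; V=2.877551+-0.330612+0.141691=2.6886
k=5 load: inc=0.141691, refl=0.141691·0.600000=0.0850; V=2.546939+0.141691+0.085015=2.7736
k=6 src: inc=0.085015, refl=0.085015·-0.428571=-0.0364; V=2.688630+0.085015+-0.036435=2.7372
k=7 load: inc=-0.036435, refl=-0.036435·0.600000=-0.0219; V=2.773644+-0.036435+-0.021861=2.7153
k=8 src: inc=-0.021861, refl=-0.021861·-0.428571=0.0094; V=2.737209+-0.021861+0.009369=2.7247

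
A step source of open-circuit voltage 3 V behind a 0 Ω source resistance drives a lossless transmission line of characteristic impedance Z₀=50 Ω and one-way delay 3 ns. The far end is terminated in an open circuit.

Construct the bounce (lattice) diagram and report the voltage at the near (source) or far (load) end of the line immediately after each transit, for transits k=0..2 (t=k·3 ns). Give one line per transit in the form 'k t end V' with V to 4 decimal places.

0 0 source 3.0000
1 3 load 6.0000
2 6 source 3.0000

Γ_L=1.000000, Γ_S=-1.000000; launch V₁=3·50/50=3.000000
k=0 src: V=3.0000
k=1 load: inc=3.000000, refl=3.000000·1.000000=3.0000; V=0.000000+3.000000+3.000000=6.0000
k=2 src: inc=3.000000, refl=3.000000·-1.000000=-3.0000; V=3.000000+3.000000+-3.000000=3.0000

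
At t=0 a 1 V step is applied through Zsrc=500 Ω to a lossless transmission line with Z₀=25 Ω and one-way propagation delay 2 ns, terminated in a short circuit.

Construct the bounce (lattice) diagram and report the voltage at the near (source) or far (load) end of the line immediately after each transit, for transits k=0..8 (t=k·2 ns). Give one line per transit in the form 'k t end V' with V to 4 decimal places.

0 0 source 0.0476
1 2 load 0.0000
2 4 source -0.0431
3 6 load 0.0000
4 8 source 0.0390
5 10 load 0.0000
6 12 source -0.0353
7 14 load 0.0000
8 16 source 0.0319

Γ_L=-1.000000, Γ_S=0.904762; launch V₁=1·25/525=0.047619
k=0 src: V=0.0476
k=1 load: inc=0.047619, refl=0.047619·-1.000000=-0.0476; V=0.000000+0.047619+-0.047619=0.0000
k=2 src: inc=-0.047619, refl=-0.047619·0.904762=-0.0431; V=0.047619+-0.047619+-0.043084=-0.0431
k=3 load: inc=-0.043084, refl=-0.043084·-1.000000=0.0431; V=0.000000+-0.043084+0.043084=0.0000
k=4 src: inc=0.043084, refl=0.043084·0.904762=0.0390; V=-0.043084+0.043084+0.038981=0.0390
k=5 load: inc=0.038981, refl=0.038981·-1.000000=-0.0390; V=0.000000+0.038981+-0.038981=0.0000
k=6 src: inc=-0.038981, refl=-0.038981·0.904762=-0.0353; V=0.038981+-0.038981+-0.035268=-0.0353
k=7 load: inc=-0.035268, refl=-0.035268·-1.000000=0.0353; V=0.000000+-0.035268+0.035268=0.0000
k=8 src: inc=0.035268, refl=0.035268·0.904762=0.0319; V=-0.035268+0.035268+0.031909=0.0319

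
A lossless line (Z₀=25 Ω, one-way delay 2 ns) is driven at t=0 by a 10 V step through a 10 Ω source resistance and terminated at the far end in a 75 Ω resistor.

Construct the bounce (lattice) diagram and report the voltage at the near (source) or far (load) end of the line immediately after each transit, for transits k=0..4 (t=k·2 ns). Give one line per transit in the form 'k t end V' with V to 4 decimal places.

Γ_L=0.500000, Γ_S=-0.428571; launch V₁=10·25/35=7.142857
k=0 src: V=7.1429
k=1 load: inc=7.142857, refl=7.142857·0.500000=3.5714; V=0.000000+7.142857+3.571429=10.7143
k=2 src: inc=3.571429, refl=3.571429·-0.428571=-1.5306; V=7.142857+3.571429+-1.530612=9.1837
k=3 load: inc=-1.530612, refl=-1.530612·0.500000=-0.7653; V=10.714286+-1.530612+-0.765306=8.4184
k=4 src: inc=-0.765306, refl=-0.765306·-0.428571=0.3280; V=9.183673+-0.765306+0.327988=8.7464

0 0 source 7.1429
1 2 load 10.7143
2 4 source 9.1837
3 6 load 8.4184
4 8 source 8.7464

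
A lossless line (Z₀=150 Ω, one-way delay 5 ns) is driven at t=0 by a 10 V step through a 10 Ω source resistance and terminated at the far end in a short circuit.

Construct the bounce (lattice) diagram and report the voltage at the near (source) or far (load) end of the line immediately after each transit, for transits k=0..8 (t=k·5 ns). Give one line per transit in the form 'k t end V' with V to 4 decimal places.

Γ_L=-1.000000, Γ_S=-0.875000; launch V₁=10·150/160=9.375000
k=0 src: V=9.3750
k=1 load: inc=9.375000, refl=9.375000·-1.000000=-9.3750; V=0.000000+9.375000+-9.375000=0.0000
k=2 src: inc=-9.375000, refl=-9.375000·-0.875000=8.2031; V=9.375000+-9.375000+8.203125=8.2031
k=3 load: inc=8.203125, refl=8.203125·-1.000000=-8.2031; V=0.000000+8.203125+-8.203125=0.0000
k=4 src: inc=-8.203125, refl=-8.203125·-0.875000=7.1777; V=8.203125+-8.203125+7.177734=7.1777
k=5 load: inc=7.177734, refl=7.177734·-1.000000=-7.1777; V=0.000000+7.177734+-7.177734=0.0000
k=6 src: inc=-7.177734, refl=-7.177734·-0.875000=6.2805; V=7.177734+-7.177734+6.280518=6.2805
k=7 load: inc=6.280518, refl=6.280518·-1.000000=-6.2805; V=0.000000+6.280518+-6.280518=0.0000
k=8 src: inc=-6.280518, refl=-6.280518·-0.875000=5.4955; V=6.280518+-6.280518+5.495453=5.4955

0 0 source 9.3750
1 5 load 0.0000
2 10 source 8.2031
3 15 load 0.0000
4 20 source 7.1777
5 25 load 0.0000
6 30 source 6.2805
7 35 load 0.0000
8 40 source 5.4955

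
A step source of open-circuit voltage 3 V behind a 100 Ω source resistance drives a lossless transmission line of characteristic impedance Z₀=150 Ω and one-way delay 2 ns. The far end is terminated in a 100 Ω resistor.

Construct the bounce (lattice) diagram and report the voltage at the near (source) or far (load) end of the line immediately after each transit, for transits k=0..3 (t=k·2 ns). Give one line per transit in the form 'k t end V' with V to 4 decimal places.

Γ_L=-0.200000, Γ_S=-0.200000; launch V₁=3·150/250=1.800000
k=0 src: V=1.8000
k=1 load: inc=1.800000, refl=1.800000·-0.200000=-0.3600; V=0.000000+1.800000+-0.360000=1.4400
k=2 src: inc=-0.360000, refl=-0.360000·-0.200000=0.0720; V=1.800000+-0.360000+0.072000=1.5120
k=3 load: inc=0.072000, refl=0.072000·-0.200000=-0.0144; V=1.440000+0.072000+-0.014400=1.4976

0 0 source 1.8000
1 2 load 1.4400
2 4 source 1.5120
3 6 load 1.4976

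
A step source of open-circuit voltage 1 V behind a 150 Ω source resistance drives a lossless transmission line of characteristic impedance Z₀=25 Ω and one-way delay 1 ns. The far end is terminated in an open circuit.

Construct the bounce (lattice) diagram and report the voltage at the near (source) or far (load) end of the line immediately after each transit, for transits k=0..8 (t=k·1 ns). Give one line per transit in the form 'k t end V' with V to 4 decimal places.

0 0 source 0.1429
1 1 load 0.2857
2 2 source 0.3878
3 3 load 0.4898
4 4 source 0.5627
5 5 load 0.6356
6 6 source 0.6876
7 7 load 0.7397
8 8 source 0.7769

Γ_L=1.000000, Γ_S=0.714286; launch V₁=1·25/175=0.142857
k=0 src: V=0.1429
k=1 load: inc=0.142857, refl=0.142857·1.000000=0.1429; V=0.000000+0.142857+0.142857=0.2857
k=2 src: inc=0.142857, refl=0.142857·0.714286=0.1020; V=0.142857+0.142857+0.102041=0.3878
k=3 load: inc=0.102041, refl=0.102041·1.000000=0.1020; V=0.285714+0.102041+0.102041=0.4898
k=4 src: inc=0.102041, refl=0.102041·0.714286=0.0729; V=0.387755+0.102041+0.072886=0.5627
k=5 load: inc=0.072886, refl=0.072886·1.000000=0.0729; V=0.489796+0.072886+0.072886=0.6356
k=6 src: inc=0.072886, refl=0.072886·0.714286=0.0521; V=0.562682+0.072886+0.052062=0.6876
k=7 load: inc=0.052062, refl=0.052062·1.000000=0.0521; V=0.635569+0.052062+0.052062=0.7397
k=8 src: inc=0.052062, refl=0.052062·0.714286=0.0372; V=0.687630+0.052062+0.037187=0.7769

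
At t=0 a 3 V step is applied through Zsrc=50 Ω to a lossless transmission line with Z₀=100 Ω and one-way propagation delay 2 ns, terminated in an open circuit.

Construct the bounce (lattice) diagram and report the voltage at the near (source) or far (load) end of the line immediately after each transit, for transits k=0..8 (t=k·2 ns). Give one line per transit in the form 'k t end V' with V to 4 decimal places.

Γ_L=1.000000, Γ_S=-0.333333; launch V₁=3·100/150=2.000000
k=0 src: V=2.0000
k=1 load: inc=2.000000, refl=2.000000·1.000000=2.0000; V=0.000000+2.000000+2.000000=4.0000
k=2 src: inc=2.000000, refl=2.000000·-0.333333=-0.6667; V=2.000000+2.000000+-0.666667=3.3333
k=3 load: inc=-0.666667, refl=-0.666667·1.000000=-0.6667; V=4.000000+-0.666667+-0.666667=2.6667
k=4 src: inc=-0.666667, refl=-0.666667·-0.333333=0.2222; V=3.333333+-0.666667+0.222222=2.8889
k=5 load: inc=0.222222, refl=0.222222·1.000000=0.2222; V=2.666667+0.222222+0.222222=3.1111
k=6 src: inc=0.222222, refl=0.222222·-0.333333=-0.0741; V=2.888889+0.222222+-0.074074=3.0370
k=7 load: inc=-0.074074, refl=-0.074074·1.000000=-0.0741; V=3.111111+-0.074074+-0.074074=2.9630
k=8 src: inc=-0.074074, refl=-0.074074·-0.333333=0.0247; V=3.037037+-0.074074+0.024691=2.9877

0 0 source 2.0000
1 2 load 4.0000
2 4 source 3.3333
3 6 load 2.6667
4 8 source 2.8889
5 10 load 3.1111
6 12 source 3.0370
7 14 load 2.9630
8 16 source 2.9877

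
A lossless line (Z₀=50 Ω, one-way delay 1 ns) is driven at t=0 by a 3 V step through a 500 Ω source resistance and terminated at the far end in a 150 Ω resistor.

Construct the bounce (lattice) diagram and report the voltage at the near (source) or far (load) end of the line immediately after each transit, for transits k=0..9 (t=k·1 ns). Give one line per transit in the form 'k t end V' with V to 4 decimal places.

0 0 source 0.2727
1 1 load 0.4091
2 2 source 0.5207
3 3 load 0.5764
4 4 source 0.6221
5 5 load 0.6449
6 6 source 0.6636
7 7 load 0.6729
8 8 source 0.6806
9 9 load 0.6844

Γ_L=0.500000, Γ_S=0.818182; launch V₁=3·50/550=0.272727
k=0 src: V=0.2727
k=1 load: inc=0.272727, refl=0.272727·0.500000=0.1364; V=0.000000+0.272727+0.136364=0.4091
k=2 src: inc=0.136364, refl=0.136364·0.818182=0.1116; V=0.272727+0.136364+0.111570=0.5207
k=3 load: inc=0.111570, refl=0.111570·0.500000=0.0558; V=0.409091+0.111570+0.055785=0.5764
k=4 src: inc=0.055785, refl=0.055785·0.818182=0.0456; V=0.520661+0.055785+0.045642=0.6221
k=5 load: inc=0.045642, refl=0.045642·0.500000=0.0228; V=0.576446+0.045642+0.022821=0.6449
k=6 src: inc=0.022821, refl=0.022821·0.818182=0.0187; V=0.622089+0.022821+0.018672=0.6636
k=7 load: inc=0.018672, refl=0.018672·0.500000=0.0093; V=0.644910+0.018672+0.009336=0.6729
k=8 src: inc=0.009336, refl=0.009336·0.818182=0.0076; V=0.663582+0.009336+0.007638=0.6806
k=9 load: inc=0.007638, refl=0.007638·0.500000=0.0038; V=0.672918+0.007638+0.003819=0.6844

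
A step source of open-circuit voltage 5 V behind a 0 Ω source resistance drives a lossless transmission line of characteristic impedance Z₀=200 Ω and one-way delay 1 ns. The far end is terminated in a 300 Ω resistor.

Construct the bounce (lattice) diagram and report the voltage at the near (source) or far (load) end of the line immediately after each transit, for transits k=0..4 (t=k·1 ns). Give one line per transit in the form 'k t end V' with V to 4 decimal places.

Γ_L=0.200000, Γ_S=-1.000000; launch V₁=5·200/200=5.000000
k=0 src: V=5.0000
k=1 load: inc=5.000000, refl=5.000000·0.200000=1.0000; V=0.000000+5.000000+1.000000=6.0000
k=2 src: inc=1.000000, refl=1.000000·-1.000000=-1.0000; V=5.000000+1.000000+-1.000000=5.0000
k=3 load: inc=-1.000000, refl=-1.000000·0.200000=-0.2000; V=6.000000+-1.000000+-0.200000=4.8000
k=4 src: inc=-0.200000, refl=-0.200000·-1.000000=0.2000; V=5.000000+-0.200000+0.200000=5.0000

0 0 source 5.0000
1 1 load 6.0000
2 2 source 5.0000
3 3 load 4.8000
4 4 source 5.0000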